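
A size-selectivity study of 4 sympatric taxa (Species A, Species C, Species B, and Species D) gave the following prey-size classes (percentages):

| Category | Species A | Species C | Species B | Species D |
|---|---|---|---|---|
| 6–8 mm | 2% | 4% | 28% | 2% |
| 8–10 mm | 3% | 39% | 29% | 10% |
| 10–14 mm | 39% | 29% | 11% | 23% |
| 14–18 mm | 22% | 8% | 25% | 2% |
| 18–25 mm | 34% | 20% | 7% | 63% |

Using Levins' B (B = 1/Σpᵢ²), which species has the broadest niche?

Convert percentages to proportions (divide by 100).
Σp_Aᵢ² = 0.02² + 0.03² + 0.39² + 0.22² + 0.34² = 0.0004 + 0.0009 + 0.1521 + 0.0484 + 0.1156 = 0.3174
B_A = 1 / 0.3174 = 3.1506
Σp_Cᵢ² = 0.04² + 0.39² + 0.29² + 0.08² + 0.20² = 0.0016 + 0.1521 + 0.0841 + 0.0064 + 0.0400 = 0.2842
B_C = 1 / 0.2842 = 3.5186
Σp_Bᵢ² = 0.28² + 0.29² + 0.11² + 0.25² + 0.07² = 0.0784 + 0.0841 + 0.0121 + 0.0625 + 0.0049 = 0.2420
B_B = 1 / 0.2420 = 4.1322
Σp_Dᵢ² = 0.02² + 0.10² + 0.23² + 0.02² + 0.63² = 0.0004 + 0.0100 + 0.0529 + 0.0004 + 0.3969 = 0.4606
B_D = 1 / 0.4606 = 2.1711
Highest B → broadest niche (most generalist): Species B (B = 4.13).

Species B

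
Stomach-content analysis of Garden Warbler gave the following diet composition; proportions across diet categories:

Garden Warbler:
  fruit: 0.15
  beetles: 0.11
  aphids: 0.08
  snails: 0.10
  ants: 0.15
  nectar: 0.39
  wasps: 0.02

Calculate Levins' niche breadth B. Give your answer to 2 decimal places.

4.42

Σpᵢ² = 0.15² + 0.11² + 0.08² + 0.10² + 0.15² + 0.39² + 0.02² = 0.0225 + 0.0121 + 0.0064 + 0.0100 + 0.0225 + 0.1521 + 0.0004 = 0.2260
B = 1 / 0.2260 = 4.4248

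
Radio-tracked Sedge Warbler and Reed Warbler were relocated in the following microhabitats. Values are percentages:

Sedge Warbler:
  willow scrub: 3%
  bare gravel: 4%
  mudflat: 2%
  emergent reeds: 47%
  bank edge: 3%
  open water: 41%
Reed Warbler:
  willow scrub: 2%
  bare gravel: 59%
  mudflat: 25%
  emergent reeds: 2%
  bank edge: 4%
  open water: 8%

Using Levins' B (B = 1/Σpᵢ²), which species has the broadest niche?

Sedge Warbler

Convert percentages to proportions (divide by 100).
Σp_Sedgᵢ² = 0.03² + 0.04² + 0.02² + 0.47² + 0.03² + 0.41² = 0.0009 + 0.0016 + 0.0004 + 0.2209 + 0.0009 + 0.1681 = 0.3928
B_Sedg = 1 / 0.3928 = 2.5458
Σp_Reedᵢ² = 0.02² + 0.59² + 0.25² + 0.02² + 0.04² + 0.08² = 0.0004 + 0.3481 + 0.0625 + 0.0004 + 0.0016 + 0.0064 = 0.4194
B_Reed = 1 / 0.4194 = 2.3844
Highest B → broadest niche (most generalist): Sedge Warbler (B = 2.55).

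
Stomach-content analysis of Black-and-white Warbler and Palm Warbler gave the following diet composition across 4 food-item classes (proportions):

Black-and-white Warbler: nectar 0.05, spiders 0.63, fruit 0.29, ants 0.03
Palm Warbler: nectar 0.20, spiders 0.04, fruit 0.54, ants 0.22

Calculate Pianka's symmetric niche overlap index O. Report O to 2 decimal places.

0.46

Σ p₁ᵢp₂ᵢ = 0.0100 + 0.0252 + 0.1566 + 0.0066 = 0.1984
Σp_1ᵢ² = 0.05² + 0.63² + 0.29² + 0.03² = 0.0025 + 0.3969 + 0.0841 + 0.0009 = 0.4844
Σp_2ᵢ² = 0.20² + 0.04² + 0.54² + 0.22² = 0.0400 + 0.0016 + 0.2916 + 0.0484 = 0.3816
O = 0.1984 / √(0.4844 × 0.3816) = 0.1984 / 0.42994 = 0.4615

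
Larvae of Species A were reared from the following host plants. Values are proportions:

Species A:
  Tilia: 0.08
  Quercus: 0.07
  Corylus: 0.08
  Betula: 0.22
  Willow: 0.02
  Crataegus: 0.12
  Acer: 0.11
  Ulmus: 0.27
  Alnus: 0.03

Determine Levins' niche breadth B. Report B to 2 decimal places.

Σpᵢ² = 0.08² + 0.07² + 0.08² + 0.22² + 0.02² + 0.12² + 0.11² + 0.27² + 0.03² = 0.0064 + 0.0049 + 0.0064 + 0.0484 + 0.0004 + 0.0144 + 0.0121 + 0.0729 + 0.0009 = 0.1668
B = 1 / 0.1668 = 5.9952

6.00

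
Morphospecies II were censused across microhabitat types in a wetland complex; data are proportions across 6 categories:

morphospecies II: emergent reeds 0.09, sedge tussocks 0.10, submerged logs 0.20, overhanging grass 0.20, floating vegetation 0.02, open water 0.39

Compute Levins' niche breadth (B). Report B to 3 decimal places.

3.990

Σpᵢ² = 0.09² + 0.10² + 0.20² + 0.20² + 0.02² + 0.39² = 0.0081 + 0.0100 + 0.0400 + 0.0400 + 0.0004 + 0.1521 = 0.2506
B = 1 / 0.2506 = 3.99042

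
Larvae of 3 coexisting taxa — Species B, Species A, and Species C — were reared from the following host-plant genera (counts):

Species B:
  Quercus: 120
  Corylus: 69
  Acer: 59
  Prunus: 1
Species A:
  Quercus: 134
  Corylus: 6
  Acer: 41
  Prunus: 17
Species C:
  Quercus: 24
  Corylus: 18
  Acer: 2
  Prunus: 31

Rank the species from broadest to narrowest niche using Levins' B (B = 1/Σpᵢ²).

Proportions for Species B (n=249): 120/249=0.4819, 69/249=0.2771, 59/249=0.2369, 1/249=0.0040
Proportions for Species A (n=198): 134/198=0.6768, 6/198=0.0303, 41/198=0.2071, 17/198=0.0859
Proportions for Species C (n=75): 24/75=0.3200, 18/75=0.2400, 2/75=0.0267, 31/75=0.4133
Σp_Bᵢ² = 0.4819² + 0.2771² + 0.2369² + 0.0040² = 0.232228 + 0.076784 + 0.056122 + 0.000016 = 0.365150
B_B = 1 / 0.365150 = 2.7386
Σp_Aᵢ² = 0.6768² + 0.0303² + 0.2071² + 0.0859² = 0.458058 + 0.000918 + 0.042890 + 0.007379 = 0.509245
B_A = 1 / 0.509245 = 1.9637
Σp_Cᵢ² = 0.3200² + 0.2400² + 0.0267² + 0.4133² = 0.102400 + 0.057600 + 0.000713 + 0.170817 = 0.331530
B_C = 1 / 0.331530 = 3.0163
Ranking by B (broadest → narrowest): Species C (3.02) > Species B (2.74) > Species A (1.96)

Species C > Species B > Species A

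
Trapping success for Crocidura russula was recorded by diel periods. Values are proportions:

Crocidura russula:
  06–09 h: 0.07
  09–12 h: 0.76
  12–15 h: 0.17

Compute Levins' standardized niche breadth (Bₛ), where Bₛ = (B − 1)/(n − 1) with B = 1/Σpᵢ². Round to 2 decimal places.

0.32

Σpᵢ² = 0.07² + 0.76² + 0.17² = 0.0049 + 0.5776 + 0.0289 = 0.6114
B = 1 / 0.6114 = 1.6356
Bₛ = (B − 1)/(n − 1) = (1.6356 − 1)/(3 − 1) = 0.6356/2 = 0.3178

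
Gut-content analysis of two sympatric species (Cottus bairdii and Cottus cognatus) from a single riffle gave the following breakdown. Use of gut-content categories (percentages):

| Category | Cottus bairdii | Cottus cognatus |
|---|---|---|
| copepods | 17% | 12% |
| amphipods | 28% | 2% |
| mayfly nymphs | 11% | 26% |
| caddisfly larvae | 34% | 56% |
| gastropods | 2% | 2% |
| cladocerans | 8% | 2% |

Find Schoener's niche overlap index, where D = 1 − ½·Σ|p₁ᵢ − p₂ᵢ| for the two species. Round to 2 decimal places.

Convert percentages to proportions (divide by 100).
Σ|p₁ᵢ − p₂ᵢ| = 0.05 + 0.26 + 0.15 + 0.22 + 0.00 + 0.06 = 0.74
D = 1 − ½ × 0.74 = 1 − 0.370 = 0.6300

0.63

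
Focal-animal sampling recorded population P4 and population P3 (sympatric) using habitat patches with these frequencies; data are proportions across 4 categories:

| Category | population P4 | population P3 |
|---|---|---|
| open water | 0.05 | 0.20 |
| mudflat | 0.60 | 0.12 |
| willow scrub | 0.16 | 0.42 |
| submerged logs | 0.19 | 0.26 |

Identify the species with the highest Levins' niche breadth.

population P3

Σp_P4ᵢ² = 0.05² + 0.60² + 0.16² + 0.19² = 0.0025 + 0.3600 + 0.0256 + 0.0361 = 0.4242
B_P4 = 1 / 0.4242 = 2.3574
Σp_P3ᵢ² = 0.20² + 0.12² + 0.42² + 0.26² = 0.0400 + 0.0144 + 0.1764 + 0.0676 = 0.2984
B_P3 = 1 / 0.2984 = 3.3512
Highest B → broadest niche (most generalist): population P3 (B = 3.35).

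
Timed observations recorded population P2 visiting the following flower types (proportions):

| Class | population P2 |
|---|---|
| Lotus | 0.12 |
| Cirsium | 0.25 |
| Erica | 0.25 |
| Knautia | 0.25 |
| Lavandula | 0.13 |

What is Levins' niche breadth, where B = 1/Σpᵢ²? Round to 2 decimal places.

Σpᵢ² = 0.12² + 0.25² + 0.25² + 0.25² + 0.13² = 0.0144 + 0.0625 + 0.0625 + 0.0625 + 0.0169 = 0.2188
B = 1 / 0.2188 = 4.5704

4.57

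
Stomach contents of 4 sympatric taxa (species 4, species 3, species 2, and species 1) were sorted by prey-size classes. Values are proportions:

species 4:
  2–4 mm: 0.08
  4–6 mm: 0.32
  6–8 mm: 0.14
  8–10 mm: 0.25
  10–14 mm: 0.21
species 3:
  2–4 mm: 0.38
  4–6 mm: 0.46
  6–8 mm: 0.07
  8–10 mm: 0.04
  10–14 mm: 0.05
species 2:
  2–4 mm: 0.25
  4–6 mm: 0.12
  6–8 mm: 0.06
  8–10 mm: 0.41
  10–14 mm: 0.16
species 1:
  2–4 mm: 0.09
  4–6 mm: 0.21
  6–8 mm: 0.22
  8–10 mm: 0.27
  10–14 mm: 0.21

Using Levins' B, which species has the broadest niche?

species 1

Σp_4ᵢ² = 0.08² + 0.32² + 0.14² + 0.25² + 0.21² = 0.0064 + 0.1024 + 0.0196 + 0.0625 + 0.0441 = 0.2350
B_4 = 1 / 0.2350 = 4.2553
Σp_3ᵢ² = 0.38² + 0.46² + 0.07² + 0.04² + 0.05² = 0.1444 + 0.2116 + 0.0049 + 0.0016 + 0.0025 = 0.3650
B_3 = 1 / 0.3650 = 2.7397
Σp_2ᵢ² = 0.25² + 0.12² + 0.06² + 0.41² + 0.16² = 0.0625 + 0.0144 + 0.0036 + 0.1681 + 0.0256 = 0.2742
B_2 = 1 / 0.2742 = 3.6470
Σp_1ᵢ² = 0.09² + 0.21² + 0.22² + 0.27² + 0.21² = 0.0081 + 0.0441 + 0.0484 + 0.0729 + 0.0441 = 0.2176
B_1 = 1 / 0.2176 = 4.5956
Highest B → broadest niche (most generalist): species 1 (B = 4.60).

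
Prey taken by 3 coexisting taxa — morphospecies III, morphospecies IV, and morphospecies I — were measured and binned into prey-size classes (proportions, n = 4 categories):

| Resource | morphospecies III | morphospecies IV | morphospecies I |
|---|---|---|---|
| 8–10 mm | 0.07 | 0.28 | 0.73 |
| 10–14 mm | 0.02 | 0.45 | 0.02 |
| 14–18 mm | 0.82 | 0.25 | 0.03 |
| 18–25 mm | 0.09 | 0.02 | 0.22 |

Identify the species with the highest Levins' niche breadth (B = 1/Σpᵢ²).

morphospecies IV

Σp_IIIᵢ² = 0.07² + 0.02² + 0.82² + 0.09² = 0.0049 + 0.0004 + 0.6724 + 0.0081 = 0.6858
B_III = 1 / 0.6858 = 1.4582
Σp_IVᵢ² = 0.28² + 0.45² + 0.25² + 0.02² = 0.0784 + 0.2025 + 0.0625 + 0.0004 = 0.3438
B_IV = 1 / 0.3438 = 2.9087
Σp_Iᵢ² = 0.73² + 0.02² + 0.03² + 0.22² = 0.5329 + 0.0004 + 0.0009 + 0.0484 = 0.5826
B_I = 1 / 0.5826 = 1.7164
Highest B → broadest niche (most generalist): morphospecies IV (B = 2.91).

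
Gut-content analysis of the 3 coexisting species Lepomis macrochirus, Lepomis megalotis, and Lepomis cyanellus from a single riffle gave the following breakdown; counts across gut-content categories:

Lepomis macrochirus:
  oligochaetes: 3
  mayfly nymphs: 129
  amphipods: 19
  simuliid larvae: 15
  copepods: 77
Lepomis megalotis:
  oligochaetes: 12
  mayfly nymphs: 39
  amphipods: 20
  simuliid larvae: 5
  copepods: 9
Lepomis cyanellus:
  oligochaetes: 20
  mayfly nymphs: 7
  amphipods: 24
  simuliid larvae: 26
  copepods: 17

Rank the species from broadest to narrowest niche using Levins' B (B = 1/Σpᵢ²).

Proportions for Lepomis macrochirus (n=243): 3/243=0.0123, 129/243=0.5309, 19/243=0.0782, 15/243=0.0617, 77/243=0.3169
Proportions for Lepomis megalotis (n=85): 12/85=0.1412, 39/85=0.4588, 20/85=0.2353, 5/85=0.0588, 9/85=0.1059
Proportions for Lepomis cyanellus (n=94): 20/94=0.2128, 7/94=0.0745, 24/94=0.2553, 26/94=0.2766, 17/94=0.1809
Σp_macrᵢ² = 0.0123² + 0.5309² + 0.0782² + 0.0617² + 0.3169² = 0.000151 + 0.281855 + 0.006115 + 0.003807 + 0.100426 = 0.392354
B_macr = 1 / 0.392354 = 2.5487
Σp_megaᵢ² = 0.1412² + 0.4588² + 0.2353² + 0.0588² + 0.1059² = 0.019937 + 0.210497 + 0.055366 + 0.003457 + 0.011215 = 0.300472
B_mega = 1 / 0.300472 = 3.3281
Σp_cyanᵢ² = 0.2128² + 0.0745² + 0.2553² + 0.2766² + 0.1809² = 0.045284 + 0.005550 + 0.065178 + 0.076508 + 0.032725 = 0.225245
B_cyan = 1 / 0.225245 = 4.4396
Ranking by B (broadest → narrowest): Lepomis cyanellus (4.44) > Lepomis megalotis (3.33) > Lepomis macrochirus (2.55)

Lepomis cyanellus > Lepomis megalotis > Lepomis macrochirus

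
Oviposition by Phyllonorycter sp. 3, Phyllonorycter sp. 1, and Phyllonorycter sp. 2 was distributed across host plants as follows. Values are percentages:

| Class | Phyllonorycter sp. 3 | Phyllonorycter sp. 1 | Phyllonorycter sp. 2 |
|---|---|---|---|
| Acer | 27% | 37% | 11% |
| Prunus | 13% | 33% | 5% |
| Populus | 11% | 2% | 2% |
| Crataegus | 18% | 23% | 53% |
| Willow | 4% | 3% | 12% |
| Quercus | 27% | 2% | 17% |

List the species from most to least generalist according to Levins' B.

Convert percentages to proportions (divide by 100).
Σp_3ᵢ² = 0.27² + 0.13² + 0.11² + 0.18² + 0.04² + 0.27² = 0.0729 + 0.0169 + 0.0121 + 0.0324 + 0.0016 + 0.0729 = 0.2088
B_3 = 1 / 0.2088 = 4.7893
Σp_1ᵢ² = 0.37² + 0.33² + 0.02² + 0.23² + 0.03² + 0.02² = 0.1369 + 0.1089 + 0.0004 + 0.0529 + 0.0009 + 0.0004 = 0.3004
B_1 = 1 / 0.3004 = 3.3289
Σp_2ᵢ² = 0.11² + 0.05² + 0.02² + 0.53² + 0.12² + 0.17² = 0.0121 + 0.0025 + 0.0004 + 0.2809 + 0.0144 + 0.0289 = 0.3392
B_2 = 1 / 0.3392 = 2.9481
Ranking by B (broadest → narrowest): Phyllonorycter sp. 3 (4.79) > Phyllonorycter sp. 1 (3.33) > Phyllonorycter sp. 2 (2.95)

Phyllonorycter sp. 3 > Phyllonorycter sp. 1 > Phyllonorycter sp. 2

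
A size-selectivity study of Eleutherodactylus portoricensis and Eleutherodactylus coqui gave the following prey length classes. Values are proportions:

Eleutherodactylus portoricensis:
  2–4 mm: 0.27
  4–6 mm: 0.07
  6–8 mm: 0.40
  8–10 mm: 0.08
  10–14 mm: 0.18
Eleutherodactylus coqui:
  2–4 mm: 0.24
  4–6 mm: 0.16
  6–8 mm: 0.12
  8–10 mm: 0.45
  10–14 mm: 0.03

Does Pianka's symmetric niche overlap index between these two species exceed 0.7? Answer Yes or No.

Σ p₁ᵢp₂ᵢ = 0.0648 + 0.0112 + 0.0480 + 0.0360 + 0.0054 = 0.1654
Σp_1ᵢ² = 0.27² + 0.07² + 0.40² + 0.08² + 0.18² = 0.0729 + 0.0049 + 0.1600 + 0.0064 + 0.0324 = 0.2766
Σp_2ᵢ² = 0.24² + 0.16² + 0.12² + 0.45² + 0.03² = 0.0576 + 0.0256 + 0.0144 + 0.2025 + 0.0009 = 0.3010
O = 0.1654 / √(0.2766 × 0.3010) = 0.1654 / 0.28854 = 0.5732
O = 0.5732 < 0.7 → No.

No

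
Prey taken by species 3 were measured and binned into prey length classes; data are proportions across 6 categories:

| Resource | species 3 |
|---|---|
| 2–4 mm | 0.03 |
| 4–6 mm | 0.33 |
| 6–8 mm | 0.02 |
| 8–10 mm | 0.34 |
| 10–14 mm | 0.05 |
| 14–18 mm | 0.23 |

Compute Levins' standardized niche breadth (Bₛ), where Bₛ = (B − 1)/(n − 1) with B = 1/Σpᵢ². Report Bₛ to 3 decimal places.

0.511

Σpᵢ² = 0.03² + 0.33² + 0.02² + 0.34² + 0.05² + 0.23² = 0.0009 + 0.1089 + 0.0004 + 0.1156 + 0.0025 + 0.0529 = 0.2812
B = 1 / 0.2812 = 3.55619
Bₛ = (B − 1)/(n − 1) = (3.55619 − 1)/(6 − 1) = 2.55619/5 = 0.51124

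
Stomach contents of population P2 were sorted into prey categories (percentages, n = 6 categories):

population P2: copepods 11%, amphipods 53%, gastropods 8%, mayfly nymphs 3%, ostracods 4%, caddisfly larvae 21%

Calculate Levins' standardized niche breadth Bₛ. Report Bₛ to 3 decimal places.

Convert percentages to proportions (divide by 100).
Σpᵢ² = 0.11² + 0.53² + 0.08² + 0.03² + 0.04² + 0.21² = 0.0121 + 0.2809 + 0.0064 + 0.0009 + 0.0016 + 0.0441 = 0.3460
B = 1 / 0.3460 = 2.89017
Bₛ = (B − 1)/(n − 1) = (2.89017 − 1)/(6 − 1) = 1.89017/5 = 0.37803

0.378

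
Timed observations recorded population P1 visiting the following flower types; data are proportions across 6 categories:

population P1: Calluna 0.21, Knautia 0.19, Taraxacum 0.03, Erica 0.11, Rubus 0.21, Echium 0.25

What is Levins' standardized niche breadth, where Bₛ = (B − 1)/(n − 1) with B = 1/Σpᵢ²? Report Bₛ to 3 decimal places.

0.801

Σpᵢ² = 0.21² + 0.19² + 0.03² + 0.11² + 0.21² + 0.25² = 0.0441 + 0.0361 + 0.0009 + 0.0121 + 0.0441 + 0.0625 = 0.1998
B = 1 / 0.1998 = 5.00501
Bₛ = (B − 1)/(n − 1) = (5.00501 − 1)/(6 − 1) = 4.00501/5 = 0.80100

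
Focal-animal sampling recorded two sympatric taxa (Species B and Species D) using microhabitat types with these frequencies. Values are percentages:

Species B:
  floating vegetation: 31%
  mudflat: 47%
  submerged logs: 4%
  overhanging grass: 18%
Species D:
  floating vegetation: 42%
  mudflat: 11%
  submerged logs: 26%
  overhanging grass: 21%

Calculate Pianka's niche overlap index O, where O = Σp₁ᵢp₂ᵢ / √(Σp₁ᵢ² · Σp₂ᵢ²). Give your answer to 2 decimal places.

0.71

Convert percentages to proportions (divide by 100).
Σ p₁ᵢp₂ᵢ = 0.1302 + 0.0517 + 0.0104 + 0.0378 = 0.2301
Σp_1ᵢ² = 0.31² + 0.47² + 0.04² + 0.18² = 0.0961 + 0.2209 + 0.0016 + 0.0324 = 0.3510
Σp_2ᵢ² = 0.42² + 0.11² + 0.26² + 0.21² = 0.1764 + 0.0121 + 0.0676 + 0.0441 = 0.3002
O = 0.2301 / √(0.3510 × 0.3002) = 0.2301 / 0.32461 = 0.7089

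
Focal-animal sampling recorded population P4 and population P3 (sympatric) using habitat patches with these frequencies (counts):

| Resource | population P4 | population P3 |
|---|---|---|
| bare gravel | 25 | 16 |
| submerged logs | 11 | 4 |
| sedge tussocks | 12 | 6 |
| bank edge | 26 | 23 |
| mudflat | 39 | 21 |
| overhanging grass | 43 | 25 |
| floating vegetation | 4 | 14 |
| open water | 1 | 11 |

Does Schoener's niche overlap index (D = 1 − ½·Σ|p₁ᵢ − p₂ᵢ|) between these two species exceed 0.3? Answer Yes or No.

Yes

Proportions for population P4 (n=161): 25/161=0.1553, 11/161=0.0683, 12/161=0.0745, 26/161=0.1615, 39/161=0.2422, 43/161=0.2671, 4/161=0.0248, 1/161=0.0062
Proportions for population P3 (n=120): 16/120=0.1333, 4/120=0.0333, 6/120=0.0500, 23/120=0.1917, 21/120=0.1750, 25/120=0.2083, 14/120=0.1167, 11/120=0.0917
Σ|p₁ᵢ − p₂ᵢ| = 0.0220 + 0.0350 + 0.0245 + 0.0302 + 0.0672 + 0.0588 + 0.0919 + 0.0855 = 0.4151
D = 1 − ½ × 0.4151 = 1 − 0.20755 = 0.79245
D = 0.79245 > 0.3 → Yes.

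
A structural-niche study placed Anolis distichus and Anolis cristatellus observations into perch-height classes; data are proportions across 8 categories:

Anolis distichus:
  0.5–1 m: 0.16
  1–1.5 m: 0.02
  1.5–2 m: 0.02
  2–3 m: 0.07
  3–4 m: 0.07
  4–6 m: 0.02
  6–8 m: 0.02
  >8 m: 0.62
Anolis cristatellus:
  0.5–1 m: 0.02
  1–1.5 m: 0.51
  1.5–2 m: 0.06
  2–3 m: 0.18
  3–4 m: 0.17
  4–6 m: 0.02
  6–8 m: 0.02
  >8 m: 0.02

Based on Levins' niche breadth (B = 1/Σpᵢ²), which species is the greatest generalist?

Σp_distᵢ² = 0.16² + 0.02² + 0.02² + 0.07² + 0.07² + 0.02² + 0.02² + 0.62² = 0.0256 + 0.0004 + 0.0004 + 0.0049 + 0.0049 + 0.0004 + 0.0004 + 0.3844 = 0.4214
B_dist = 1 / 0.4214 = 2.3730
Σp_crisᵢ² = 0.02² + 0.51² + 0.06² + 0.18² + 0.17² + 0.02² + 0.02² + 0.02² = 0.0004 + 0.2601 + 0.0036 + 0.0324 + 0.0289 + 0.0004 + 0.0004 + 0.0004 = 0.3266
B_cris = 1 / 0.3266 = 3.0618
Highest B → broadest niche (most generalist): Anolis cristatellus (B = 3.06).

Anolis cristatellus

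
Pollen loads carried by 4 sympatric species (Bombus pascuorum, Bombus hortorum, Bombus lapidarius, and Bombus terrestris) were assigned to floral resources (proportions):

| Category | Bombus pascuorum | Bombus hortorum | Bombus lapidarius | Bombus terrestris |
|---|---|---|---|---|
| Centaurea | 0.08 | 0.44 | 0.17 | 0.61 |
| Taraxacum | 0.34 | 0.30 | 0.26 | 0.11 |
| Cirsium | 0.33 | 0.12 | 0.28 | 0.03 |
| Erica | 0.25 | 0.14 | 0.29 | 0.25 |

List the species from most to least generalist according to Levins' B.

Σp_pascᵢ² = 0.08² + 0.34² + 0.33² + 0.25² = 0.0064 + 0.1156 + 0.1089 + 0.0625 = 0.2934
B_pasc = 1 / 0.2934 = 3.4083
Σp_hortᵢ² = 0.44² + 0.30² + 0.12² + 0.14² = 0.1936 + 0.0900 + 0.0144 + 0.0196 = 0.3176
B_hort = 1 / 0.3176 = 3.1486
Σp_lapiᵢ² = 0.17² + 0.26² + 0.28² + 0.29² = 0.0289 + 0.0676 + 0.0784 + 0.0841 = 0.2590
B_lapi = 1 / 0.2590 = 3.8610
Σp_terrᵢ² = 0.61² + 0.11² + 0.03² + 0.25² = 0.3721 + 0.0121 + 0.0009 + 0.0625 = 0.4476
B_terr = 1 / 0.4476 = 2.2341
Ranking by B (broadest → narrowest): Bombus lapidarius (3.86) > Bombus pascuorum (3.41) > Bombus hortorum (3.15) > Bombus terrestris (2.23)

Bombus lapidarius > Bombus pascuorum > Bombus hortorum > Bombus terrestris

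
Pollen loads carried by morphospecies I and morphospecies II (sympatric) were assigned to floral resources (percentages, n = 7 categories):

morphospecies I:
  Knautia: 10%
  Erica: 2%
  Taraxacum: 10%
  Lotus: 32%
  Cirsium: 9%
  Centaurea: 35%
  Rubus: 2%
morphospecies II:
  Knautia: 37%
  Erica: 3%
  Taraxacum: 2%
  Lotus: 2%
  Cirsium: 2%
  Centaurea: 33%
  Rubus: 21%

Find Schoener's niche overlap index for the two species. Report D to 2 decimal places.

Convert percentages to proportions (divide by 100).
Σ|p₁ᵢ − p₂ᵢ| = 0.27 + 0.01 + 0.08 + 0.30 + 0.07 + 0.02 + 0.19 = 0.94
D = 1 − ½ × 0.94 = 1 − 0.470 = 0.5300

0.53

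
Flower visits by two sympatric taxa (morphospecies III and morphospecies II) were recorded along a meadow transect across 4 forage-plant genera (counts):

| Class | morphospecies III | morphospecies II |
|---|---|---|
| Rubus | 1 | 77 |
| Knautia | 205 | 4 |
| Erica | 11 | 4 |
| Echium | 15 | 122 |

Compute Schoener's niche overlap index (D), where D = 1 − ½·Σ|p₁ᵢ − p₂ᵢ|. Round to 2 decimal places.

Proportions for morphospecies III (n=232): 1/232=0.0043, 205/232=0.8836, 11/232=0.0474, 15/232=0.0647
Proportions for morphospecies II (n=207): 77/207=0.3720, 4/207=0.0193, 4/207=0.0193, 122/207=0.5894
Σ|p₁ᵢ − p₂ᵢ| = 0.3677 + 0.8643 + 0.0281 + 0.5247 = 1.7848
D = 1 − ½ × 1.7848 = 1 − 0.89240 = 0.10760

0.11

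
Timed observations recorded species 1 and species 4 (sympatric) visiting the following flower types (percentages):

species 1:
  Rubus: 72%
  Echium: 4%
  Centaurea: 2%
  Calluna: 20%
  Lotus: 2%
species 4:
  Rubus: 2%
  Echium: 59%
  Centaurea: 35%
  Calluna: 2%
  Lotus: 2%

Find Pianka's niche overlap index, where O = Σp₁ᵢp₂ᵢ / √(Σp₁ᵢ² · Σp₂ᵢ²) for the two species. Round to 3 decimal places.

Convert percentages to proportions (divide by 100).
Σ p₁ᵢp₂ᵢ = 0.0144 + 0.0236 + 0.0070 + 0.0040 + 0.0004 = 0.0494
Σp_1ᵢ² = 0.72² + 0.04² + 0.02² + 0.20² + 0.02² = 0.5184 + 0.0016 + 0.0004 + 0.0400 + 0.0004 = 0.5608
Σp_2ᵢ² = 0.02² + 0.59² + 0.35² + 0.02² + 0.02² = 0.0004 + 0.3481 + 0.1225 + 0.0004 + 0.0004 = 0.4718
O = 0.0494 / √(0.5608 × 0.4718) = 0.0494 / 0.514379 = 0.09604

0.096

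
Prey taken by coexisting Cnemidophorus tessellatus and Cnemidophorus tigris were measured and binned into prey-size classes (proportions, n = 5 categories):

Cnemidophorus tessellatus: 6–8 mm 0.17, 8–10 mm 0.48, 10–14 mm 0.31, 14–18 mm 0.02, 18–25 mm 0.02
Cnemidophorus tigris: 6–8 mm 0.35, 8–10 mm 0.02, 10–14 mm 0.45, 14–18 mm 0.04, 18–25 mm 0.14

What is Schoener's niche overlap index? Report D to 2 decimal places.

0.54

Σ|p₁ᵢ − p₂ᵢ| = 0.18 + 0.46 + 0.14 + 0.02 + 0.12 = 0.92
D = 1 − ½ × 0.92 = 1 − 0.460 = 0.5400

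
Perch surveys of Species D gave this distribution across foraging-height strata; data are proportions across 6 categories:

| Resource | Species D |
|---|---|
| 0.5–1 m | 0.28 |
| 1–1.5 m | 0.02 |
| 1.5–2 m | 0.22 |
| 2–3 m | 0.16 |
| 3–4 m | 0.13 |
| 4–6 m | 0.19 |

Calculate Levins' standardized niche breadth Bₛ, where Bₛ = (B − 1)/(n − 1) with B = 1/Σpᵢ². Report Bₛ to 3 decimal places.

0.772

Σpᵢ² = 0.28² + 0.02² + 0.22² + 0.16² + 0.13² + 0.19² = 0.0784 + 0.0004 + 0.0484 + 0.0256 + 0.0169 + 0.0361 = 0.2058
B = 1 / 0.2058 = 4.85909
Bₛ = (B − 1)/(n − 1) = (4.85909 − 1)/(6 − 1) = 3.85909/5 = 0.77182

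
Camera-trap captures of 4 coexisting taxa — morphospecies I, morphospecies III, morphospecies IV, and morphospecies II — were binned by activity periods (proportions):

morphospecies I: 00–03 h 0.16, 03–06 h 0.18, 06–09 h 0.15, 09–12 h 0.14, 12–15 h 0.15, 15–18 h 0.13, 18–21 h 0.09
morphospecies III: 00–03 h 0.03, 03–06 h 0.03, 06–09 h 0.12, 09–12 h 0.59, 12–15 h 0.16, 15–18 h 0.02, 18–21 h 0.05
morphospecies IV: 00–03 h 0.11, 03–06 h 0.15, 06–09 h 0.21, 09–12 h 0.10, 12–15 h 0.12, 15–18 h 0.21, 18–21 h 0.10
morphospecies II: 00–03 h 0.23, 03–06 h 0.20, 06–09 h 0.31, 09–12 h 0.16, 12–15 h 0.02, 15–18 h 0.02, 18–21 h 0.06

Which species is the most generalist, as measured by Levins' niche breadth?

Σp_Iᵢ² = 0.16² + 0.18² + 0.15² + 0.14² + 0.15² + 0.13² + 0.09² = 0.0256 + 0.0324 + 0.0225 + 0.0196 + 0.0225 + 0.0169 + 0.0081 = 0.1476
B_I = 1 / 0.1476 = 6.7751
Σp_IIIᵢ² = 0.03² + 0.03² + 0.12² + 0.59² + 0.16² + 0.02² + 0.05² = 0.0009 + 0.0009 + 0.0144 + 0.3481 + 0.0256 + 0.0004 + 0.0025 = 0.3928
B_III = 1 / 0.3928 = 2.5458
Σp_IVᵢ² = 0.11² + 0.15² + 0.21² + 0.10² + 0.12² + 0.21² + 0.10² = 0.0121 + 0.0225 + 0.0441 + 0.0100 + 0.0144 + 0.0441 + 0.0100 = 0.1572
B_IV = 1 / 0.1572 = 6.3613
Σp_IIᵢ² = 0.23² + 0.20² + 0.31² + 0.16² + 0.02² + 0.02² + 0.06² = 0.0529 + 0.0400 + 0.0961 + 0.0256 + 0.0004 + 0.0004 + 0.0036 = 0.2190
B_II = 1 / 0.2190 = 4.5662
Highest B → broadest niche (most generalist): morphospecies I (B = 6.78).

morphospecies I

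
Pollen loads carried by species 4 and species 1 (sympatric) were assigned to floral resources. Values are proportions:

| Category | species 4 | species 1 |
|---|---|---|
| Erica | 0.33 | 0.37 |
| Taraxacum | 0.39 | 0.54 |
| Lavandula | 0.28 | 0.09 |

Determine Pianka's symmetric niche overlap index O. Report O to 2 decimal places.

Σ p₁ᵢp₂ᵢ = 0.1221 + 0.2106 + 0.0252 = 0.3579
Σp_1ᵢ² = 0.33² + 0.39² + 0.28² = 0.1089 + 0.1521 + 0.0784 = 0.3394
Σp_2ᵢ² = 0.37² + 0.54² + 0.09² = 0.1369 + 0.2916 + 0.0081 = 0.4366
O = 0.3579 / √(0.3394 × 0.4366) = 0.3579 / 0.38494 = 0.9298

0.93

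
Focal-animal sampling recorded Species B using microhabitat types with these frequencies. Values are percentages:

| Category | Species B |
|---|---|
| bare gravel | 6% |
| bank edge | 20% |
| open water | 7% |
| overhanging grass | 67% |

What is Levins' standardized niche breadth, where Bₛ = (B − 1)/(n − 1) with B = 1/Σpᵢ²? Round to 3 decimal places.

0.337

Convert percentages to proportions (divide by 100).
Σpᵢ² = 0.06² + 0.20² + 0.07² + 0.67² = 0.0036 + 0.0400 + 0.0049 + 0.4489 = 0.4974
B = 1 / 0.4974 = 2.01045
Bₛ = (B − 1)/(n − 1) = (2.01045 − 1)/(4 − 1) = 1.01045/3 = 0.33682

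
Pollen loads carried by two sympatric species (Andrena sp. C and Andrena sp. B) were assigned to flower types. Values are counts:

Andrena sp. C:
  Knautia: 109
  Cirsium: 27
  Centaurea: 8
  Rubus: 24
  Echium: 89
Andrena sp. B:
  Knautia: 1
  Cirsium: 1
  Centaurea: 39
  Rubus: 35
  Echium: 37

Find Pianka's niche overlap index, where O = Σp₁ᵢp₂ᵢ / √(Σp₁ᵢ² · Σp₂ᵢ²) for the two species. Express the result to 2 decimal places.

0.49

Proportions for Andrena sp. C (n=257): 109/257=0.4241, 27/257=0.1051, 8/257=0.0311, 24/257=0.0934, 89/257=0.3463
Proportions for Andrena sp. B (n=113): 1/113=0.0088, 1/113=0.0088, 39/113=0.3451, 35/113=0.3097, 37/113=0.3274
Σ p₁ᵢp₂ᵢ = 0.003732 + 0.000925 + 0.010733 + 0.028926 + 0.113379 = 0.157695
Σp_1ᵢ² = 0.4241² + 0.1051² + 0.0311² + 0.0934² + 0.3463² = 0.179861 + 0.011046 + 0.000967 + 0.008724 + 0.119924 = 0.320522
Σp_2ᵢ² = 0.0088² + 0.0088² + 0.3451² + 0.3097² + 0.3274² = 0.000077 + 0.000077 + 0.119094 + 0.095914 + 0.107191 = 0.322353
O = 0.157695 / √(0.320522 × 0.322353) = 0.157695 / 0.3214362 = 0.4906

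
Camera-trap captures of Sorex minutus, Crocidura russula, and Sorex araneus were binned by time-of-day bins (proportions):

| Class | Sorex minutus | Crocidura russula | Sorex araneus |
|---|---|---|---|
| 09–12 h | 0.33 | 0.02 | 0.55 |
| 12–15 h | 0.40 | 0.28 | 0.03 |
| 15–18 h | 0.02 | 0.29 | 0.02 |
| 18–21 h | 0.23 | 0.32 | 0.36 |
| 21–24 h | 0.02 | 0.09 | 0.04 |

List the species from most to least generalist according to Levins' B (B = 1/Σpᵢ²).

Σp_minuᵢ² = 0.33² + 0.40² + 0.02² + 0.23² + 0.02² = 0.1089 + 0.1600 + 0.0004 + 0.0529 + 0.0004 = 0.3226
B_minu = 1 / 0.3226 = 3.0998
Σp_russᵢ² = 0.02² + 0.28² + 0.29² + 0.32² + 0.09² = 0.0004 + 0.0784 + 0.0841 + 0.1024 + 0.0081 = 0.2734
B_russ = 1 / 0.2734 = 3.6576
Σp_aranᵢ² = 0.55² + 0.03² + 0.02² + 0.36² + 0.04² = 0.3025 + 0.0009 + 0.0004 + 0.1296 + 0.0016 = 0.4350
B_aran = 1 / 0.4350 = 2.2989
Ranking by B (broadest → narrowest): Crocidura russula (3.66) > Sorex minutus (3.10) > Sorex araneus (2.30)

Crocidura russula > Sorex minutus > Sorex araneus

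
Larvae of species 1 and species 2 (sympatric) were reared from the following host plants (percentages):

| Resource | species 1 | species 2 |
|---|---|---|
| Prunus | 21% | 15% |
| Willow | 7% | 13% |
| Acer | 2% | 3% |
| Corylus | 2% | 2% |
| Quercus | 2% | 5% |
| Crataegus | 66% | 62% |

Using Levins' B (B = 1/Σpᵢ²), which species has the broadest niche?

species 2

Convert percentages to proportions (divide by 100).
Σp_1ᵢ² = 0.21² + 0.07² + 0.02² + 0.02² + 0.02² + 0.66² = 0.0441 + 0.0049 + 0.0004 + 0.0004 + 0.0004 + 0.4356 = 0.4858
B_1 = 1 / 0.4858 = 2.0585
Σp_2ᵢ² = 0.15² + 0.13² + 0.03² + 0.02² + 0.05² + 0.62² = 0.0225 + 0.0169 + 0.0009 + 0.0004 + 0.0025 + 0.3844 = 0.4276
B_2 = 1 / 0.4276 = 2.3386
Highest B → broadest niche (most generalist): species 2 (B = 2.34).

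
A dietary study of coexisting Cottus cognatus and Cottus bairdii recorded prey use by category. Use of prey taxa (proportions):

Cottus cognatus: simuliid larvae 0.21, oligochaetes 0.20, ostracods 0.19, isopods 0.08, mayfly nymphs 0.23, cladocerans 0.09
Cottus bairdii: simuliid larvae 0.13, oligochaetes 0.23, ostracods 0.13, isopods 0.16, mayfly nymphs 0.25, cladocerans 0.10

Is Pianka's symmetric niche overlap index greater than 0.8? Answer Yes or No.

Σ p₁ᵢp₂ᵢ = 0.0273 + 0.0460 + 0.0247 + 0.0128 + 0.0575 + 0.0090 = 0.1773
Σp_1ᵢ² = 0.21² + 0.20² + 0.19² + 0.08² + 0.23² + 0.09² = 0.0441 + 0.0400 + 0.0361 + 0.0064 + 0.0529 + 0.0081 = 0.1876
Σp_2ᵢ² = 0.13² + 0.23² + 0.13² + 0.16² + 0.25² + 0.10² = 0.0169 + 0.0529 + 0.0169 + 0.0256 + 0.0625 + 0.0100 = 0.1848
O = 0.1773 / √(0.1876 × 0.1848) = 0.1773 / 0.18619 = 0.9523
O = 0.9523 > 0.8 → Yes.

Yes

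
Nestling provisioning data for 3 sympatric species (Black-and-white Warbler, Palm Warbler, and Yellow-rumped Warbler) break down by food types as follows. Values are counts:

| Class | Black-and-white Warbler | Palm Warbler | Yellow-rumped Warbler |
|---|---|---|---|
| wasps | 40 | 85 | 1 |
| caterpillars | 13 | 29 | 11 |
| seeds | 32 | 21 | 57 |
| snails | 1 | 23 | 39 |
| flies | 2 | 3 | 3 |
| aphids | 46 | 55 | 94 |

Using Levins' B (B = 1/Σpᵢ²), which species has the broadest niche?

Proportions for Black-and-white Warbler (n=134): 40/134=0.2985, 13/134=0.0970, 32/134=0.2388, 1/134=0.0075, 2/134=0.0149, 46/134=0.3433
Proportions for Palm Warbler (n=216): 85/216=0.3935, 29/216=0.1343, 21/216=0.0972, 23/216=0.1065, 3/216=0.0139, 55/216=0.2546
Proportions for Yellow-rumped Warbler (n=205): 1/205=0.0049, 11/205=0.0537, 57/205=0.2780, 39/205=0.1902, 3/205=0.0146, 94/205=0.4585
Σp_Blacᵢ² = 0.2985² + 0.0970² + 0.2388² + 0.0075² + 0.0149² + 0.3433² = 0.089102 + 0.009409 + 0.057025 + 0.000056 + 0.000222 + 0.117855 = 0.273669
B_Blac = 1 / 0.273669 = 3.6540
Σp_Palmᵢ² = 0.3935² + 0.1343² + 0.0972² + 0.1065² + 0.0139² + 0.2546² = 0.154842 + 0.018036 + 0.009448 + 0.011342 + 0.000193 + 0.064821 = 0.258682
B_Palm = 1 / 0.258682 = 3.8658
Σp_Yellᵢ² = 0.0049² + 0.0537² + 0.2780² + 0.1902² + 0.0146² + 0.4585² = 0.000024 + 0.002884 + 0.077284 + 0.036176 + 0.000213 + 0.210222 = 0.326803
B_Yell = 1 / 0.326803 = 3.0599
Highest B → broadest niche (most generalist): Palm Warbler (B = 3.87).

Palm Warbler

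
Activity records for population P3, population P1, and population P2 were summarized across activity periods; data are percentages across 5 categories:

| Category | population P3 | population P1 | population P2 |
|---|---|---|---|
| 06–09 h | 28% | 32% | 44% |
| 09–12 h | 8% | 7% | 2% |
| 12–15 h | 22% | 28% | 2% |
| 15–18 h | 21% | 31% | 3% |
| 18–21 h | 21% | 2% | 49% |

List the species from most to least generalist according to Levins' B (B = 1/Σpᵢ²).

population P3 > population P1 > population P2

Convert percentages to proportions (divide by 100).
Σp_P3ᵢ² = 0.28² + 0.08² + 0.22² + 0.21² + 0.21² = 0.0784 + 0.0064 + 0.0484 + 0.0441 + 0.0441 = 0.2214
B_P3 = 1 / 0.2214 = 4.5167
Σp_P1ᵢ² = 0.32² + 0.07² + 0.28² + 0.31² + 0.02² = 0.1024 + 0.0049 + 0.0784 + 0.0961 + 0.0004 = 0.2822
B_P1 = 1 / 0.2822 = 3.5436
Σp_P2ᵢ² = 0.44² + 0.02² + 0.02² + 0.03² + 0.49² = 0.1936 + 0.0004 + 0.0004 + 0.0009 + 0.2401 = 0.4354
B_P2 = 1 / 0.4354 = 2.2967
Ranking by B (broadest → narrowest): population P3 (4.52) > population P1 (3.54) > population P2 (2.30)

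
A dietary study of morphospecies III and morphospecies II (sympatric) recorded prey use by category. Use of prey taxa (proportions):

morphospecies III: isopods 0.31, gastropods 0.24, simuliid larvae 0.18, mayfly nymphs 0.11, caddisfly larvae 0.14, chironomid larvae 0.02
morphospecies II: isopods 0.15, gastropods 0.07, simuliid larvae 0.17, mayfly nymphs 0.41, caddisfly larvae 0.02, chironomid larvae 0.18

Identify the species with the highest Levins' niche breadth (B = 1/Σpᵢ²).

Σp_IIIᵢ² = 0.31² + 0.24² + 0.18² + 0.11² + 0.14² + 0.02² = 0.0961 + 0.0576 + 0.0324 + 0.0121 + 0.0196 + 0.0004 = 0.2182
B_III = 1 / 0.2182 = 4.5830
Σp_IIᵢ² = 0.15² + 0.07² + 0.17² + 0.41² + 0.02² + 0.18² = 0.0225 + 0.0049 + 0.0289 + 0.1681 + 0.0004 + 0.0324 = 0.2572
B_II = 1 / 0.2572 = 3.8880
Highest B → broadest niche (most generalist): morphospecies III (B = 4.58).

morphospecies III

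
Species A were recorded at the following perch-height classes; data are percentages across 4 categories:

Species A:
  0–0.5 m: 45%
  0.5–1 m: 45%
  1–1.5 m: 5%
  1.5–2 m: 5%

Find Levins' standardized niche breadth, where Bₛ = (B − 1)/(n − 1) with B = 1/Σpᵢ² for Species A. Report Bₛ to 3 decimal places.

Convert percentages to proportions (divide by 100).
Σpᵢ² = 0.45² + 0.45² + 0.05² + 0.05² = 0.2025 + 0.2025 + 0.0025 + 0.0025 = 0.4100
B = 1 / 0.4100 = 2.43902
Bₛ = (B − 1)/(n − 1) = (2.43902 − 1)/(4 − 1) = 1.43902/3 = 0.47967

0.480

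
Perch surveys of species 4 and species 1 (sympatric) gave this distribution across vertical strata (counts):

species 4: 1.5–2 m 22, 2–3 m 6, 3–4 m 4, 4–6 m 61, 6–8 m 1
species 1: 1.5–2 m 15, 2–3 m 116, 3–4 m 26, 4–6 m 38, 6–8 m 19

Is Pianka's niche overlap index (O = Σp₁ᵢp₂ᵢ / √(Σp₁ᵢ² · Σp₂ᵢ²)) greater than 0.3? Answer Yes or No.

Yes

Proportions for species 4 (n=94): 22/94=0.2340, 6/94=0.0638, 4/94=0.0426, 61/94=0.6489, 1/94=0.0106
Proportions for species 1 (n=214): 15/214=0.0701, 116/214=0.5421, 26/214=0.1215, 38/214=0.1776, 19/214=0.0888
Σ p₁ᵢp₂ᵢ = 0.016403 + 0.034586 + 0.005176 + 0.115245 + 0.000941 = 0.172351
Σp_1ᵢ² = 0.2340² + 0.0638² + 0.0426² + 0.6489² + 0.0106² = 0.054756 + 0.004070 + 0.001815 + 0.421071 + 0.000112 = 0.481824
Σp_2ᵢ² = 0.0701² + 0.5421² + 0.1215² + 0.1776² + 0.0888² = 0.004914 + 0.293872 + 0.014762 + 0.031542 + 0.007885 = 0.352975
O = 0.172351 / √(0.481824 × 0.352975) = 0.172351 / 0.4123977 = 0.4179
O = 0.4179 > 0.3 → Yes.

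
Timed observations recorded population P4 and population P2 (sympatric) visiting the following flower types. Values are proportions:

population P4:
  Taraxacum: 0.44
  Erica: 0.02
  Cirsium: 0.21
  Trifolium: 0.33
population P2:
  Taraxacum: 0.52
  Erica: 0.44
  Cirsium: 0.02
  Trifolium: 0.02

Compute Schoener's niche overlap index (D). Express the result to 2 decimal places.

0.50

Σ|p₁ᵢ − p₂ᵢ| = 0.08 + 0.42 + 0.19 + 0.31 = 1.00
D = 1 − ½ × 1.00 = 1 − 0.500 = 0.5000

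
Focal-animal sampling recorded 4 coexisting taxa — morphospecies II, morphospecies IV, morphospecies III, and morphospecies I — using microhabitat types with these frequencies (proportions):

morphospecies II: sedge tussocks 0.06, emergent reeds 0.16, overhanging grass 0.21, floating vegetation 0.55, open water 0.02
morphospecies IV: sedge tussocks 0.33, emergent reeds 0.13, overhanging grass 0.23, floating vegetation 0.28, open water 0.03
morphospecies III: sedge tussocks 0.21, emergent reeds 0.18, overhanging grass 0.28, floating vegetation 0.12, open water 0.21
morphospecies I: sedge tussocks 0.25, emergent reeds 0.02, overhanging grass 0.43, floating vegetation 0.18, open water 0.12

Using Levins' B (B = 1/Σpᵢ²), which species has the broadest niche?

Σp_IIᵢ² = 0.06² + 0.16² + 0.21² + 0.55² + 0.02² = 0.0036 + 0.0256 + 0.0441 + 0.3025 + 0.0004 = 0.3762
B_II = 1 / 0.3762 = 2.6582
Σp_IVᵢ² = 0.33² + 0.13² + 0.23² + 0.28² + 0.03² = 0.1089 + 0.0169 + 0.0529 + 0.0784 + 0.0009 = 0.2580
B_IV = 1 / 0.2580 = 3.8760
Σp_IIIᵢ² = 0.21² + 0.18² + 0.28² + 0.12² + 0.21² = 0.0441 + 0.0324 + 0.0784 + 0.0144 + 0.0441 = 0.2134
B_III = 1 / 0.2134 = 4.6860
Σp_Iᵢ² = 0.25² + 0.02² + 0.43² + 0.18² + 0.12² = 0.0625 + 0.0004 + 0.1849 + 0.0324 + 0.0144 = 0.2946
B_I = 1 / 0.2946 = 3.3944
Highest B → broadest niche (most generalist): morphospecies III (B = 4.69).

morphospecies III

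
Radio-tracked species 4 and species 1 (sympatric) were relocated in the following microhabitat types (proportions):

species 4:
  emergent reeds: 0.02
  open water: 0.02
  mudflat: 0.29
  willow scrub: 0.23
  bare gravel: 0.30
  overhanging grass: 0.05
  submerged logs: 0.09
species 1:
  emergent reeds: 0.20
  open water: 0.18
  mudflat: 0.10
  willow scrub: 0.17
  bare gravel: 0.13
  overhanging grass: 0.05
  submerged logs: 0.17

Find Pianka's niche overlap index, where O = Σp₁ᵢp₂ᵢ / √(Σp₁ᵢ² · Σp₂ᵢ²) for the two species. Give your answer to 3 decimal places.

Σ p₁ᵢp₂ᵢ = 0.0040 + 0.0036 + 0.0290 + 0.0391 + 0.0390 + 0.0025 + 0.0153 = 0.1325
Σp_1ᵢ² = 0.02² + 0.02² + 0.29² + 0.23² + 0.30² + 0.05² + 0.09² = 0.0004 + 0.0004 + 0.0841 + 0.0529 + 0.0900 + 0.0025 + 0.0081 = 0.2384
Σp_2ᵢ² = 0.20² + 0.18² + 0.10² + 0.17² + 0.13² + 0.05² + 0.17² = 0.0400 + 0.0324 + 0.0100 + 0.0289 + 0.0169 + 0.0025 + 0.0289 = 0.1596
O = 0.1325 / √(0.2384 × 0.1596) = 0.1325 / 0.195061 = 0.67927

0.679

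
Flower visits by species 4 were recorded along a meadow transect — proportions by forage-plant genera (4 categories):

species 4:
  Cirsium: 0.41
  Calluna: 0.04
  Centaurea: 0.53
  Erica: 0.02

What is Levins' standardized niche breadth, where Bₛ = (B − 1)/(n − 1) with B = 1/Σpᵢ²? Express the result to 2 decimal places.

Σpᵢ² = 0.41² + 0.04² + 0.53² + 0.02² = 0.1681 + 0.0016 + 0.2809 + 0.0004 = 0.4510
B = 1 / 0.4510 = 2.2173
Bₛ = (B − 1)/(n − 1) = (2.2173 − 1)/(4 − 1) = 1.2173/3 = 0.4058

0.41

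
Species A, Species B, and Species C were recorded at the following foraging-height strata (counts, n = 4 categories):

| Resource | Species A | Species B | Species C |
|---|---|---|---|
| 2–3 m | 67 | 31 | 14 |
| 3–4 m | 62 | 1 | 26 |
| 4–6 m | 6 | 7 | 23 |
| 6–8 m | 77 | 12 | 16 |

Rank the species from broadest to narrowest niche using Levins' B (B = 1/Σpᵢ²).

Proportions for Species A (n=212): 67/212=0.3160, 62/212=0.2925, 6/212=0.0283, 77/212=0.3632
Proportions for Species B (n=51): 31/51=0.6078, 1/51=0.0196, 7/51=0.1373, 12/51=0.2353
Proportions for Species C (n=79): 14/79=0.1772, 26/79=0.3291, 23/79=0.2911, 16/79=0.2025
Σp_Aᵢ² = 0.3160² + 0.2925² + 0.0283² + 0.3632² = 0.099856 + 0.085556 + 0.000801 + 0.131914 = 0.318127
B_A = 1 / 0.318127 = 3.1434
Σp_Bᵢ² = 0.6078² + 0.0196² + 0.1373² + 0.2353² = 0.369421 + 0.000384 + 0.018851 + 0.055366 = 0.444022
B_B = 1 / 0.444022 = 2.2521
Σp_Cᵢ² = 0.1772² + 0.3291² + 0.2911² + 0.2025² = 0.031400 + 0.108307 + 0.084739 + 0.041006 = 0.265452
B_C = 1 / 0.265452 = 3.7672
Ranking by B (broadest → narrowest): Species C (3.77) > Species A (3.14) > Species B (2.25)

Species C > Species A > Species B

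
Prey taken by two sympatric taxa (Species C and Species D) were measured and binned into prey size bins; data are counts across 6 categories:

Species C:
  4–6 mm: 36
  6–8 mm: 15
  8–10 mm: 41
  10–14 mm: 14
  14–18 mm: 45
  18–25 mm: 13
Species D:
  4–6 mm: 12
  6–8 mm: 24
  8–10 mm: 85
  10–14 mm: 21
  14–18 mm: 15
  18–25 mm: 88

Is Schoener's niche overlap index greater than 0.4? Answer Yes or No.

Yes

Proportions for Species C (n=164): 36/164=0.2195, 15/164=0.0915, 41/164=0.2500, 14/164=0.0854, 45/164=0.2744, 13/164=0.0793
Proportions for Species D (n=245): 12/245=0.0490, 24/245=0.0980, 85/245=0.3469, 21/245=0.0857, 15/245=0.0612, 88/245=0.3592
Σ|p₁ᵢ − p₂ᵢ| = 0.1705 + 0.0065 + 0.0969 + 0.0003 + 0.2132 + 0.2799 = 0.7673
D = 1 − ½ × 0.7673 = 1 − 0.38365 = 0.61635
D = 0.61635 > 0.4 → Yes.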